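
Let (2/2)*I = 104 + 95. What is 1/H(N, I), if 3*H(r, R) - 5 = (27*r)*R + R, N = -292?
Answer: -1/522904 ≈ -1.9124e-6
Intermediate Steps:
I = 199 (I = 104 + 95 = 199)
H(r, R) = 5/3 + R/3 + 9*R*r (H(r, R) = 5/3 + ((27*r)*R + R)/3 = 5/3 + (27*R*r + R)/3 = 5/3 + (R + 27*R*r)/3 = 5/3 + (R/3 + 9*R*r) = 5/3 + R/3 + 9*R*r)
1/H(N, I) = 1/(5/3 + (1/3)*199 + 9*199*(-292)) = 1/(5/3 + 199/3 - 522972) = 1/(-522904) = -1/522904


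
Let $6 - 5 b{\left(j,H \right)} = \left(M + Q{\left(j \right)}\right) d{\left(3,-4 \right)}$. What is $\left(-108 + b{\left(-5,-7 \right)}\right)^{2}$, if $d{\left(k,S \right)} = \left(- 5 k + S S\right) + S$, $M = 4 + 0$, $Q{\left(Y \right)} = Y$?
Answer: $\frac{288369}{25} \approx 11535.0$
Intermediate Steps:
$M = 4$
$d{\left(k,S \right)} = S + S^{2} - 5 k$ ($d{\left(k,S \right)} = \left(- 5 k + S^{2}\right) + S = \left(S^{2} - 5 k\right) + S = S + S^{2} - 5 k$)
$b{\left(j,H \right)} = \frac{18}{5} + \frac{3 j}{5}$ ($b{\left(j,H \right)} = \frac{6}{5} - \frac{\left(4 + j\right) \left(-4 + \left(-4\right)^{2} - 15\right)}{5} = \frac{6}{5} - \frac{\left(4 + j\right) \left(-4 + 16 - 15\right)}{5} = \frac{6}{5} - \frac{\left(4 + j\right) \left(-3\right)}{5} = \frac{6}{5} - \frac{-12 - 3 j}{5} = \frac{6}{5} + \left(\frac{12}{5} + \frac{3 j}{5}\right) = \frac{18}{5} + \frac{3 j}{5}$)
$\left(-108 + b{\left(-5,-7 \right)}\right)^{2} = \left(-108 + \left(\frac{18}{5} + \frac{3}{5} \left(-5\right)\right)\right)^{2} = \left(-108 + \left(\frac{18}{5} - 3\right)\right)^{2} = \left(-108 + \frac{3}{5}\right)^{2} = \left(- \frac{537}{5}\right)^{2} = \frac{288369}{25}$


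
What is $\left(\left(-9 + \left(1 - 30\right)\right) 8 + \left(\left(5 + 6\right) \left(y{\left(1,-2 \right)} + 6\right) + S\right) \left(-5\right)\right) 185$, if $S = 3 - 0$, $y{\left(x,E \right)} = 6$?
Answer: $-181115$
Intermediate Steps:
$S = 3$ ($S = 3 + 0 = 3$)
$\left(\left(-9 + \left(1 - 30\right)\right) 8 + \left(\left(5 + 6\right) \left(y{\left(1,-2 \right)} + 6\right) + S\right) \left(-5\right)\right) 185 = \left(\left(-9 + \left(1 - 30\right)\right) 8 + \left(\left(5 + 6\right) \left(6 + 6\right) + 3\right) \left(-5\right)\right) 185 = \left(\left(-9 + \left(1 - 30\right)\right) 8 + \left(11 \cdot 12 + 3\right) \left(-5\right)\right) 185 = \left(\left(-9 - 29\right) 8 + \left(132 + 3\right) \left(-5\right)\right) 185 = \left(\left(-38\right) 8 + 135 \left(-5\right)\right) 185 = \left(-304 - 675\right) 185 = \left(-979\right) 185 = -181115$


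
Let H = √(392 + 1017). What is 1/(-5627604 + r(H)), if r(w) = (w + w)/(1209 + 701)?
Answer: -5132515538100/28883764972273710991 - 955*√1409/28883764972273710991 ≈ -1.7770e-7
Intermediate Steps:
H = √1409 ≈ 37.537
r(w) = w/955 (r(w) = (2*w)/1910 = (2*w)*(1/1910) = w/955)
1/(-5627604 + r(H)) = 1/(-5627604 + √1409/955)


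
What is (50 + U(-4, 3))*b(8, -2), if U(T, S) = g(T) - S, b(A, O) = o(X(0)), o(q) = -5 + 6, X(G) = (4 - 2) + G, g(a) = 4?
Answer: 51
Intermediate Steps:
X(G) = 2 + G
o(q) = 1
b(A, O) = 1
U(T, S) = 4 - S
(50 + U(-4, 3))*b(8, -2) = (50 + (4 - 1*3))*1 = (50 + (4 - 3))*1 = (50 + 1)*1 = 51*1 = 51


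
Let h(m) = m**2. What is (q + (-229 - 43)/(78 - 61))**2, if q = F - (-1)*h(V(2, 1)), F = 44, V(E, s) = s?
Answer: 841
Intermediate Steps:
q = 45 (q = 44 - (-1)*1**2 = 44 - (-1) = 44 - 1*(-1) = 44 + 1 = 45)
(q + (-229 - 43)/(78 - 61))**2 = (45 + (-229 - 43)/(78 - 61))**2 = (45 - 272/17)**2 = (45 - 272*1/17)**2 = (45 - 16)**2 = 29**2 = 841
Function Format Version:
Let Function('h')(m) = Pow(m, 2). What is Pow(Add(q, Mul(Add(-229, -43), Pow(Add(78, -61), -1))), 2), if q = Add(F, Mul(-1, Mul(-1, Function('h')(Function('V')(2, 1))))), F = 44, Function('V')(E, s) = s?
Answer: 841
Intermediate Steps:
q = 45 (q = Add(44, Mul(-1, Mul(-1, Pow(1, 2)))) = Add(44, Mul(-1, Mul(-1, 1))) = Add(44, Mul(-1, -1)) = Add(44, 1) = 45)
Pow(Add(q, Mul(Add(-229, -43), Pow(Add(78, -61), -1))), 2) = Pow(Add(45, Mul(Add(-229, -43), Pow(Add(78, -61), -1))), 2) = Pow(Add(45, Mul(-272, Pow(17, -1))), 2) = Pow(Add(45, Mul(-272, Rational(1, 17))), 2) = Pow(Add(45, -16), 2) = Pow(29, 2) = 841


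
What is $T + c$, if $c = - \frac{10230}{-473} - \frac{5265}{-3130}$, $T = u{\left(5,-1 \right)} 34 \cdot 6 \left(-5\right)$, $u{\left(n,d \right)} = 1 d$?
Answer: $\frac{28083819}{26918} \approx 1043.3$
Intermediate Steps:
$u{\left(n,d \right)} = d$
$T = 1020$ ($T = \left(-1\right) 34 \cdot 6 \left(-5\right) = \left(-34\right) \left(-30\right) = 1020$)
$c = \frac{627459}{26918}$ ($c = \left(-10230\right) \left(- \frac{1}{473}\right) - - \frac{1053}{626} = \frac{930}{43} + \frac{1053}{626} = \frac{627459}{26918} \approx 23.31$)
$T + c = 1020 + \frac{627459}{26918} = \frac{28083819}{26918}$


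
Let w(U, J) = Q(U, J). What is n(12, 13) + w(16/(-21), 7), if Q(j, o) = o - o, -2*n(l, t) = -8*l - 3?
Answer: 99/2 ≈ 49.500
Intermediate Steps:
n(l, t) = 3/2 + 4*l (n(l, t) = -(-8*l - 3)/2 = -(-3 - 8*l)/2 = 3/2 + 4*l)
Q(j, o) = 0
w(U, J) = 0
n(12, 13) + w(16/(-21), 7) = (3/2 + 4*12) + 0 = (3/2 + 48) + 0 = 99/2 + 0 = 99/2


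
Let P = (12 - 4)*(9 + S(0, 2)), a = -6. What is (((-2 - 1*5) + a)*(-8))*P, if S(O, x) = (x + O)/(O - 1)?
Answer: 5824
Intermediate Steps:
S(O, x) = (O + x)/(-1 + O)
P = 56 (P = (12 - 4)*(9 + (0 + 2)/(-1 + 0)) = 8*(9 + 2/(-1)) = 8*(9 - 1*2) = 8*(9 - 2) = 8*7 = 56)
(((-2 - 1*5) + a)*(-8))*P = (((-2 - 1*5) - 6)*(-8))*56 = (((-2 - 5) - 6)*(-8))*56 = ((-7 - 6)*(-8))*56 = -13*(-8)*56 = 104*56 = 5824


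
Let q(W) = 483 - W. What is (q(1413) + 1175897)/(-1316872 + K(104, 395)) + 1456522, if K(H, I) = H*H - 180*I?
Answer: 2005856836465/1377156 ≈ 1.4565e+6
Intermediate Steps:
K(H, I) = H² - 180*I
(q(1413) + 1175897)/(-1316872 + K(104, 395)) + 1456522 = ((483 - 1*1413) + 1175897)/(-1316872 + (104² - 180*395)) + 1456522 = ((483 - 1413) + 1175897)/(-1316872 + (10816 - 71100)) + 1456522 = (-930 + 1175897)/(-1316872 - 60284) + 1456522 = 1174967/(-1377156) + 1456522 = 1174967*(-1/1377156) + 1456522 = -1174967/1377156 + 1456522 = 2005856836465/1377156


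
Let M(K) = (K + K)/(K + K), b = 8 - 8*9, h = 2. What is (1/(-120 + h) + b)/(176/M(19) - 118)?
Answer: -7553/6844 ≈ -1.1036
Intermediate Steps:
b = -64 (b = 8 - 72 = -64)
M(K) = 1 (M(K) = (2*K)/((2*K)) = (2*K)*(1/(2*K)) = 1)
(1/(-120 + h) + b)/(176/M(19) - 118) = (1/(-120 + 2) - 64)/(176/1 - 118) = (1/(-118) - 64)/(176*1 - 118) = (-1/118 - 64)/(176 - 118) = -7553/118/58 = -7553/118*1/58 = -7553/6844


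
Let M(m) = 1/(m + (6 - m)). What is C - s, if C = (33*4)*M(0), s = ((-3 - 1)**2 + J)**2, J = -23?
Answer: -27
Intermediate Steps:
s = 49 (s = ((-3 - 1)**2 - 23)**2 = ((-4)**2 - 23)**2 = (16 - 23)**2 = (-7)**2 = 49)
M(m) = 1/6
C = 22 (C = (33*4)*(1/6) = 132*(1/6) = 22)
C - s = 22 - 1*49 = 22 - 49 = -27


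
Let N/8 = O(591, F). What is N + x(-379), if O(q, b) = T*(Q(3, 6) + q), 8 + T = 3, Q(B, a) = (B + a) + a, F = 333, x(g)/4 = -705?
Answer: -27060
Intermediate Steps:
x(g) = -2820 (x(g) = 4*(-705) = -2820)
Q(B, a) = B + 2*a
T = -5 (T = -8 + 3 = -5)
O(q, b) = -75 - 5*q (O(q, b) = -5*((3 + 2*6) + q) = -5*((3 + 12) + q) = -5*(15 + q) = -75 - 5*q)
N = -24240 (N = 8*(-75 - 5*591) = 8*(-75 - 2955) = 8*(-3030) = -24240)
N + x(-379) = -24240 - 2820 = -27060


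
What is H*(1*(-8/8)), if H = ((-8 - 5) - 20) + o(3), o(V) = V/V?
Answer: 32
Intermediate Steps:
o(V) = 1
H = -32 (H = ((-8 - 5) - 20) + 1 = (-13 - 20) + 1 = -33 + 1 = -32)
H*(1*(-8/8)) = -32*(-8/8) = -32*(-8*⅛) = -32*(-1) = 32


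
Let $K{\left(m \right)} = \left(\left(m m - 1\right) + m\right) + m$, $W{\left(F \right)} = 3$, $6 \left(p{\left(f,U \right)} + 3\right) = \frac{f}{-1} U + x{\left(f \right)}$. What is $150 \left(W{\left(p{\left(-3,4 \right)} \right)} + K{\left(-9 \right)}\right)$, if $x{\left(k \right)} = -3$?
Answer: $9750$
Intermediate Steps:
$p{\left(f,U \right)} = - \frac{7}{2} - \frac{U f}{6}$ ($p{\left(f,U \right)} = -3 + \frac{\frac{f}{-1} U - 3}{6} = -3 + \frac{f \left(-1\right) U - 3}{6} = -3 + \frac{- f U - 3}{6} = -3 + \frac{- U f - 3}{6} = -3 + \frac{-3 - U f}{6} = -3 - \left(\frac{1}{2} + \frac{U f}{6}\right) = - \frac{7}{2} - \frac{U f}{6}$)
$K{\left(m \right)} = -1 + m^{2} + 2 m$ ($K{\left(m \right)} = \left(\left(m^{2} - 1\right) + m\right) + m = \left(\left(-1 + m^{2}\right) + m\right) + m = \left(-1 + m + m^{2}\right) + m = -1 + m^{2} + 2 m$)
$150 \left(W{\left(p{\left(-3,4 \right)} \right)} + K{\left(-9 \right)}\right) = 150 \left(3 + \left(-1 + \left(-9\right)^{2} + 2 \left(-9\right)\right)\right) = 150 \left(3 - -62\right) = 150 \left(3 + 62\right) = 150 \cdot 65 = 9750$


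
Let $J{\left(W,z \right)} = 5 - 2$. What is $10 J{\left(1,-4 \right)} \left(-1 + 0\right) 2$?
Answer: $-60$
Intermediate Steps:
$J{\left(W,z \right)} = 3$ ($J{\left(W,z \right)} = 5 - 2 = 3$)
$10 J{\left(1,-4 \right)} \left(-1 + 0\right) 2 = 10 \cdot 3 \left(-1 + 0\right) 2 = 10 \cdot 3 \left(-1\right) 2 = 10 \left(-3\right) 2 = \left(-30\right) 2 = -60$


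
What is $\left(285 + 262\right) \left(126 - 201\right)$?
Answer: $-41025$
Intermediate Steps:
$\left(285 + 262\right) \left(126 - 201\right) = 547 \left(126 - 201\right) = 547 \left(-75\right) = -41025$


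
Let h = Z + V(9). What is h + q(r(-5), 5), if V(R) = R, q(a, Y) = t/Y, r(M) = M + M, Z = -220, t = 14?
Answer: -1041/5 ≈ -208.20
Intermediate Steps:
r(M) = 2*M
q(a, Y) = 14/Y
h = -211 (h = -220 + 9 = -211)
h + q(r(-5), 5) = -211 + 14/5 = -1041/5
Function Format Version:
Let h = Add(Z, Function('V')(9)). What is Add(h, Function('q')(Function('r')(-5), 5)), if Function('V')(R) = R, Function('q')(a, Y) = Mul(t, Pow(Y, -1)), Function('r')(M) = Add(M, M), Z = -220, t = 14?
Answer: Rational(-1041, 5) ≈ -208.20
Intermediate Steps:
Function('r')(M) = Mul(2, M)
Function('q')(a, Y) = Mul(14, Pow(Y, -1))
h = -211 (h = Add(-220, 9) = -211)
Add(h, Function('q')(Function('r')(-5), 5)) = Add(-211, Mul(14, Pow(5, -1))) = Add(-211, Mul(14, Rational(1, 5))) = Add(-211, Rational(14, 5)) = Rational(-1041, 5)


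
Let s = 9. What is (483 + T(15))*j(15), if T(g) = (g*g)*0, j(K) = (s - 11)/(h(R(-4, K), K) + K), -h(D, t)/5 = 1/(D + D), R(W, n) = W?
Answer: -7728/125 ≈ -61.824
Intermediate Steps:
h(D, t) = -5/(2*D) (h(D, t) = -5/(D + D) = -5*1/(2*D) = -5/(2*D))
j(K) = -2/(5/8 + K) (j(K) = (9 - 11)/(-5/2/(-4) + K) = -2/(-5/2*(-1/4) + K) = -2/(5/8 + K))
T(g) = 0 (T(g) = g**2*0 = 0)
(483 + T(15))*j(15) = (483 + 0)*(-16/(5 + 8*15)) = 483*(-16/(5 + 120)) = 483*(-16/125) = -7728/125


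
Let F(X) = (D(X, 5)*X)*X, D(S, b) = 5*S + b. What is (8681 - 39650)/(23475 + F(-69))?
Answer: 10323/531755 ≈ 0.019413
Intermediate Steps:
D(S, b) = b + 5*S
F(X) = X**2*(5 + 5*X) (F(X) = ((5 + 5*X)*X)*X = (X*(5 + 5*X))*X = X**2*(5 + 5*X))
(8681 - 39650)/(23475 + F(-69)) = (8681 - 39650)/(23475 + 5*(-69)**2*(1 - 69)) = -30969/(23475 + 5*4761*(-68)) = -30969/(23475 - 1618740) = -30969/(-1595265) = -30969*(-1/1595265) = 10323/531755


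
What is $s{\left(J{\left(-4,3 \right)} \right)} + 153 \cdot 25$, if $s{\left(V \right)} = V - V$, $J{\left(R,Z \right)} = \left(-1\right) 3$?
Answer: $3825$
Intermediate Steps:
$J{\left(R,Z \right)} = -3$
$s{\left(V \right)} = 0$
$s{\left(J{\left(-4,3 \right)} \right)} + 153 \cdot 25 = 0 + 153 \cdot 25 = 0 + 3825 = 3825$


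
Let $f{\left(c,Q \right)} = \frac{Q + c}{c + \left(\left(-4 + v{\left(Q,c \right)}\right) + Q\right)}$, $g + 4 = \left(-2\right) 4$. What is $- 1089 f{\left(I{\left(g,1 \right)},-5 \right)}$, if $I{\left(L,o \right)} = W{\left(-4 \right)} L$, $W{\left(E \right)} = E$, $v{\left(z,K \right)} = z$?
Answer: $- \frac{46827}{34} \approx -1377.3$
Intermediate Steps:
$g = -12$ ($g = -4 - 8 = -12$)
$I{\left(L,o \right)} = - 4 L$
$f{\left(c,Q \right)} = \frac{Q + c}{-4 + c + 2 Q}$ ($f{\left(c,Q \right)} = \frac{Q + c}{c + \left(\left(-4 + Q\right) + Q\right)} = \frac{Q + c}{c + \left(-4 + 2 Q\right)} = \frac{Q + c}{-4 + c + 2 Q}$)
$- 1089 f{\left(I{\left(g,1 \right)},-5 \right)} = - 1089 \frac{-5 - -48}{-4 - -48 + 2 \left(-5\right)} = - 1089 \frac{-5 + 48}{-4 + 48 - 10} = - 1089 \cdot \frac{1}{34} \cdot 43 = \left(-1089\right) \frac{43}{34} = - \frac{46827}{34}$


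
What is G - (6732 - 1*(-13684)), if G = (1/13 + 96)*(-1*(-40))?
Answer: -215448/13 ≈ -16573.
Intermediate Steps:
G = 49960/13 (G = (1/13 + 96)*40 = (1249/13)*40 = 49960/13 ≈ 3843.1)
G - (6732 - 1*(-13684)) = 49960/13 - (6732 - 1*(-13684)) = 49960/13 - (6732 + 13684) = 49960/13 - 1*20416 = 49960/13 - 20416 = -215448/13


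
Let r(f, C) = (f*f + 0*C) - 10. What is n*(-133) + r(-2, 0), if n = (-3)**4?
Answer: -10779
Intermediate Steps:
n = 81
r(f, C) = -10 + f**2 (r(f, C) = (f**2 + 0) - 10 = f**2 - 10 = -10 + f**2)
n*(-133) + r(-2, 0) = 81*(-133) + (-10 + (-2)**2) = -10773 + (-10 + 4) = -10773 - 6 = -10779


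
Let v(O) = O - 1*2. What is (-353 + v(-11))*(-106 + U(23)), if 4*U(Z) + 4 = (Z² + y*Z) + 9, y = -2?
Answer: -5856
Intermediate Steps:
v(O) = -2 + O (v(O) = O - 2 = -2 + O)
U(Z) = 5/4 - Z/2 + Z²/4 (U(Z) = -1 + ((Z² - 2*Z) + 9)/4 = -1 + (9 + Z² - 2*Z)/4 = -1 + (9/4 - Z/2 + Z²/4) = 5/4 - Z/2 + Z²/4)
(-353 + v(-11))*(-106 + U(23)) = (-353 + (-2 - 11))*(-106 + (5/4 - ½*23 + (¼)*23²)) = (-353 - 13)*(-106 + (5/4 - 23/2 + (¼)*529)) = -366*(-106 + (5/4 - 23/2 + 529/4)) = -366*(-106 + 122) = -366*16 = -5856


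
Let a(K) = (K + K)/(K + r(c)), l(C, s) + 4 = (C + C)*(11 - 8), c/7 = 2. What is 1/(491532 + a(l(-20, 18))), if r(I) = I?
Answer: 55/27034384 ≈ 2.0344e-6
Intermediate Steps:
c = 14 (c = 7*2 = 14)
l(C, s) = -4 + 6*C (l(C, s) = -4 + (C + C)*(11 - 8) = -4 + (2*C)*3 = -4 + 6*C)
a(K) = 2*K/(14 + K) (a(K) = (K + K)/(K + 14) = (2*K)/(14 + K) = 2*K/(14 + K))
1/(491532 + a(l(-20, 18))) = 1/(491532 + 2*(-4 + 6*(-20))/(14 + (-4 + 6*(-20)))) = 1/(491532 + 2*(-4 - 120)/(14 + (-4 - 120))) = 1/(491532 + 2*(-124)/(14 - 124)) = 1/(491532 + 2*(-124)/(-110)) = 1/(491532 + 2*(-124)*(-1/110)) = 1/(491532 + 124/55) = 1/(27034384/55) = 55/27034384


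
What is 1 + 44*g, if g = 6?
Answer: 265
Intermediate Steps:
1 + 44*g = 1 + 44*6 = 1 + 264 = 265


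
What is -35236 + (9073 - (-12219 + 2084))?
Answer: -16028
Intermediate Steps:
-35236 + (9073 - (-12219 + 2084)) = -35236 + (9073 - 1*(-10135)) = -35236 + (9073 + 10135) = -35236 + 19208 = -16028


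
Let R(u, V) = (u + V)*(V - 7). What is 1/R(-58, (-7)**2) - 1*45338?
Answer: -17137765/378 ≈ -45338.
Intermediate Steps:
R(u, V) = (-7 + V)*(V + u) (R(u, V) = (V + u)*(-7 + V) = (-7 + V)*(V + u))
1/R(-58, (-7)**2) - 1*45338 = 1/(((-7)**2)**2 - 7*(-7)**2 - 7*(-58) + (-7)**2*(-58)) - 1*45338 = 1/(49**2 - 7*49 + 406 + 49*(-58)) - 45338 = 1/(2401 - 343 + 406 - 2842) - 45338 = 1/(-378) - 45338 = -1/378 - 45338 = -17137765/378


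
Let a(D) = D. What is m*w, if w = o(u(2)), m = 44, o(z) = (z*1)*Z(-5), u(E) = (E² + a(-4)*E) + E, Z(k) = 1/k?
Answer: 88/5 ≈ 17.600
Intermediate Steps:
Z(k) = 1/k
u(E) = E² - 3*E (u(E) = (E² - 4*E) + E = E² - 3*E)
o(z) = -z/5 (o(z) = (z*1)/(-5) = z*(-⅕) = -z/5)
w = ⅖ (w = -2*(-3 + 2)/5 = -2*(-1)/5 = -⅕*(-2) = ⅖ ≈ 0.40000)
m*w = 44*(⅖) = 88/5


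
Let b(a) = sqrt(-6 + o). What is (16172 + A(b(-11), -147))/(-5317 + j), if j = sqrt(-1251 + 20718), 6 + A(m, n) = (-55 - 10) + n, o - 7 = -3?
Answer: -42413709/14125511 - 23931*sqrt(2163)/14125511 ≈ -3.0814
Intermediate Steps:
o = 4 (o = 7 - 3 = 4)
b(a) = I*sqrt(2) (b(a) = sqrt(-6 + 4) = sqrt(-2) = I*sqrt(2))
A(m, n) = -71 + n (A(m, n) = -6 + ((-55 - 10) + n) = -6 + (-65 + n) = -71 + n)
j = 3*sqrt(2163) (j = sqrt(19467) = 3*sqrt(2163) ≈ 139.52)
(16172 + A(b(-11), -147))/(-5317 + j) = (16172 + (-71 - 147))/(-5317 + 3*sqrt(2163)) = (16172 - 218)/(-5317 + 3*sqrt(2163)) = 15954/(-5317 + 3*sqrt(2163))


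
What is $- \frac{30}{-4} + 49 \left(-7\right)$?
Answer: $- \frac{671}{2} \approx -335.5$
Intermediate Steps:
$- \frac{30}{-4} + 49 \left(-7\right) = \left(-30\right) \left(- \frac{1}{4}\right) - 343 = \frac{15}{2} - 343 = - \frac{671}{2}$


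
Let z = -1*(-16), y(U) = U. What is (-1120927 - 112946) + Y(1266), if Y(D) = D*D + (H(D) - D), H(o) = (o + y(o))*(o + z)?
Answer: 3613641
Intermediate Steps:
z = 16
H(o) = 2*o*(16 + o) (H(o) = (o + o)*(o + 16) = (2*o)*(16 + o) = 2*o*(16 + o))
Y(D) = D² - D + 2*D*(16 + D) (Y(D) = D*D + (2*D*(16 + D) - D) = D² + (-D + 2*D*(16 + D)) = D² - D + 2*D*(16 + D))
(-1120927 - 112946) + Y(1266) = (-1120927 - 112946) + 1266*(31 + 3*1266) = -1233873 + 1266*(31 + 3798) = -1233873 + 1266*3829 = -1233873 + 4847514 = 3613641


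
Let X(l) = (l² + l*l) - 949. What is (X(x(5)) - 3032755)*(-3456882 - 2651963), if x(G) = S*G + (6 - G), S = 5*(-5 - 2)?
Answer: 18162524729440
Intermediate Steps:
S = -35 (S = 5*(-7) = -35)
x(G) = 6 - 36*G (x(G) = -35*G + (6 - G) = 6 - 36*G)
X(l) = -949 + 2*l² (X(l) = (l² + l²) - 949 = 2*l² - 949 = -949 + 2*l²)
(X(x(5)) - 3032755)*(-3456882 - 2651963) = ((-949 + 2*(6 - 36*5)²) - 3032755)*(-3456882 - 2651963) = ((-949 + 2*(6 - 180)²) - 3032755)*(-6108845) = ((-949 + 2*(-174)²) - 3032755)*(-6108845) = ((-949 + 2*30276) - 3032755)*(-6108845) = ((-949 + 60552) - 3032755)*(-6108845) = (59603 - 3032755)*(-6108845) = -2973152*(-6108845) = 18162524729440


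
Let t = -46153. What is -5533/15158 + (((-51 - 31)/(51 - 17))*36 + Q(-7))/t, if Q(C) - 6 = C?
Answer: -392596949/1081180178 ≈ -0.36312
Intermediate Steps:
Q(C) = 6 + C
-5533/15158 + (((-51 - 31)/(51 - 17))*36 + Q(-7))/t = -5533/15158 + (((-51 - 31)/(51 - 17))*36 + (6 - 7))/(-46153) = -5533*1/15158 + (-82/34*36 - 1)*(-1/46153) = -503/1378 + (-82*1/34*36 - 1)*(-1/46153) = -503/1378 + (-41/17*36 - 1)*(-1/46153) = -503/1378 + (-1476/17 - 1)*(-1/46153) = -503/1378 - 1493/17*(-1/46153) = -503/1378 + 1493/784601 = -392596949/1081180178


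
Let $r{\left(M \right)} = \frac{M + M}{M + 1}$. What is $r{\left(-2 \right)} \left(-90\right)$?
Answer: $-360$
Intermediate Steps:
$r{\left(M \right)} = \frac{2 M}{1 + M}$
$r{\left(-2 \right)} \left(-90\right) = 2 \left(-2\right) \frac{1}{1 - 2} \left(-90\right) = 2 \left(-2\right) \frac{1}{-1} \left(-90\right) = 2 \left(-2\right) \left(-1\right) \left(-90\right) = 4 \left(-90\right) = -360$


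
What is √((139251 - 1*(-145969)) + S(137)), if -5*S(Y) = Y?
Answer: √7129815/5 ≈ 534.03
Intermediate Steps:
S(Y) = -Y/5
√((139251 - 1*(-145969)) + S(137)) = √((139251 - 1*(-145969)) - ⅕*137) = √((139251 + 145969) - 137/5) = √(285220 - 137/5) = √(1425963/5) = √7129815/5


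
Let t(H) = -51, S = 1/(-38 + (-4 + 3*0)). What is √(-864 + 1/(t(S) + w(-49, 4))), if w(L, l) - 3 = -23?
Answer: I*√4355495/71 ≈ 29.394*I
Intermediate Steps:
w(L, l) = -20 (w(L, l) = 3 - 23 = -20)
S = -1/42 (S = 1/(-38 + (-4 + 0)) = 1/(-38 - 4) = 1/(-42) = -1/42 ≈ -0.023810)
√(-864 + 1/(t(S) + w(-49, 4))) = √(-864 + 1/(-51 - 20)) = √(-864 + 1/(-71)) = √(-864 - 1/71) = √(-61345/71) = I*√4355495/71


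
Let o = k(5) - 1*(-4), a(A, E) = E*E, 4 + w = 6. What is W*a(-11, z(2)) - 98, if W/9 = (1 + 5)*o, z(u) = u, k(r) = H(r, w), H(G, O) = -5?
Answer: -314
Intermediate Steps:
w = 2 (w = -4 + 6 = 2)
k(r) = -5
a(A, E) = E**2
o = -1 (o = -5 - 1*(-4) = -5 + 4 = -1)
W = -54 (W = 9*((1 + 5)*(-1)) = 9*(6*(-1)) = 9*(-6) = -54)
W*a(-11, z(2)) - 98 = -54*2**2 - 98 = -54*4 - 98 = -216 - 98 = -314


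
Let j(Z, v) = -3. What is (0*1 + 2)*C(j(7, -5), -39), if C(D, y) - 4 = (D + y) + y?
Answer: -154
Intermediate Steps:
C(D, y) = 4 + D + 2*y (C(D, y) = 4 + ((D + y) + y) = 4 + (D + 2*y) = 4 + D + 2*y)
(0*1 + 2)*C(j(7, -5), -39) = (0*1 + 2)*(4 - 3 + 2*(-39)) = (0 + 2)*(4 - 3 - 78) = 2*(-77) = -154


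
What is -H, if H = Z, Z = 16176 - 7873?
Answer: -8303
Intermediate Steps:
Z = 8303
H = 8303
-H = -1*8303 = -8303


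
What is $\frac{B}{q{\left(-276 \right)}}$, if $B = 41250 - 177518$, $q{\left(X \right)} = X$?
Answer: $\frac{34067}{69} \approx 493.72$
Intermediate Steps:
$B = -136268$
$\frac{B}{q{\left(-276 \right)}} = - \frac{136268}{-276} = \left(-136268\right) \left(- \frac{1}{276}\right) = \frac{34067}{69}$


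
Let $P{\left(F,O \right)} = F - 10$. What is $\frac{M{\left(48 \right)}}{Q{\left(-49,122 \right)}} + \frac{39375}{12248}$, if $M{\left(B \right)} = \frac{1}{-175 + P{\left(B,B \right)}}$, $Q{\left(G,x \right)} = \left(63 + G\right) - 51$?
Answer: $\frac{199604123}{62085112} \approx 3.215$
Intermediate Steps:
$P{\left(F,O \right)} = -10 + F$
$Q{\left(G,x \right)} = 12 + G$
$M{\left(B \right)} = \frac{1}{-185 + B}$ ($M{\left(B \right)} = \frac{1}{-175 + \left(-10 + B\right)} = \frac{1}{-185 + B}$)
$\frac{M{\left(48 \right)}}{Q{\left(-49,122 \right)}} + \frac{39375}{12248} = \frac{1}{\left(-185 + 48\right) \left(12 - 49\right)} + \frac{39375}{12248} = \frac{1}{\left(-137\right) \left(-37\right)} + 39375 \cdot \frac{1}{12248} = \left(- \frac{1}{137}\right) \left(- \frac{1}{37}\right) + \frac{39375}{12248} = \frac{1}{5069} + \frac{39375}{12248} = \frac{199604123}{62085112}$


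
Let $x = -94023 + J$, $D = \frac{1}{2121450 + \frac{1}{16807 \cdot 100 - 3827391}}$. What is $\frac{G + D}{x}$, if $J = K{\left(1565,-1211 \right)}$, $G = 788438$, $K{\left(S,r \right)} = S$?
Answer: $- \frac{3590623620856372353}{421062757930160642} \approx -8.5275$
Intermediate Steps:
$J = 1565$
$D = \frac{2146691}{4554097621949}$ ($D = \frac{1}{2121450 + \frac{1}{1680700 - 3827391}} = \frac{1}{2121450 + \frac{1}{-2146691}} = \frac{1}{2121450 - \frac{1}{2146691}} = \frac{1}{\frac{4554097621949}{2146691}} = \frac{2146691}{4554097621949} \approx 4.7138 \cdot 10^{-7}$)
$x = -92458$ ($x = -94023 + 1565 = -92458$)
$\frac{G + D}{x} = \frac{788438 + \frac{2146691}{4554097621949}}{-92458} = \frac{3590623620856372353}{4554097621949} \left(- \frac{1}{92458}\right) = - \frac{3590623620856372353}{421062757930160642}$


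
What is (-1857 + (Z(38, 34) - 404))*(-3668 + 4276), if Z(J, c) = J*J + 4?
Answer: -494304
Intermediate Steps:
Z(J, c) = 4 + J² (Z(J, c) = J² + 4 = 4 + J²)
(-1857 + (Z(38, 34) - 404))*(-3668 + 4276) = (-1857 + ((4 + 38²) - 404))*(-3668 + 4276) = (-1857 + ((4 + 1444) - 404))*608 = (-1857 + (1448 - 404))*608 = (-1857 + 1044)*608 = -813*608 = -494304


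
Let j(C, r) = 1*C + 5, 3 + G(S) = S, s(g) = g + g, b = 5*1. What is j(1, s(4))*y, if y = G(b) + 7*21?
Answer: 894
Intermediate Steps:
b = 5
s(g) = 2*g
G(S) = -3 + S
j(C, r) = 5 + C (j(C, r) = C + 5 = 5 + C)
y = 149 (y = (-3 + 5) + 7*21 = 2 + 147 = 149)
j(1, s(4))*y = (5 + 1)*149 = 6*149 = 894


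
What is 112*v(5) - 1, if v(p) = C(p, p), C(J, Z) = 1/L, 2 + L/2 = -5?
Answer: -9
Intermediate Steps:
L = -14 (L = -4 + 2*(-5) = -4 - 10 = -14)
C(J, Z) = -1/14 (C(J, Z) = 1/(-14) = -1/14)
v(p) = -1/14
112*v(5) - 1 = 112*(-1/14) - 1 = -8 - 1 = -9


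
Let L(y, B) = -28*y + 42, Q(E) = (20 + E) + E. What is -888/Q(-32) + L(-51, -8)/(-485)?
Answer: 18300/1067 ≈ 17.151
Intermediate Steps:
Q(E) = 20 + 2*E
L(y, B) = 42 - 28*y
-888/Q(-32) + L(-51, -8)/(-485) = -888/(20 + 2*(-32)) + (42 - 28*(-51))/(-485) = -888/(20 - 64) + (42 + 1428)*(-1/485) = -888/(-44) + 1470*(-1/485) = -888*(-1/44) - 294/97 = 222/11 - 294/97 = 18300/1067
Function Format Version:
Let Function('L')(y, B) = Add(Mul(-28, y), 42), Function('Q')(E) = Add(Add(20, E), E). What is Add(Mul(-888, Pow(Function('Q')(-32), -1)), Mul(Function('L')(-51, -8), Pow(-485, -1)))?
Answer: Rational(18300, 1067) ≈ 17.151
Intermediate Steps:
Function('Q')(E) = Add(20, Mul(2, E))
Function('L')(y, B) = Add(42, Mul(-28, y))
Add(Mul(-888, Pow(Function('Q')(-32), -1)), Mul(Function('L')(-51, -8), Pow(-485, -1))) = Add(Mul(-888, Pow(Add(20, Mul(2, -32)), -1)), Mul(Add(42, Mul(-28, -51)), Pow(-485, -1))) = Add(Mul(-888, Pow(Add(20, -64), -1)), Mul(Add(42, 1428), Rational(-1, 485))) = Add(Mul(-888, Pow(-44, -1)), Mul(1470, Rational(-1, 485))) = Add(Mul(-888, Rational(-1, 44)), Rational(-294, 97)) = Add(Rational(222, 11), Rational(-294, 97)) = Rational(18300, 1067)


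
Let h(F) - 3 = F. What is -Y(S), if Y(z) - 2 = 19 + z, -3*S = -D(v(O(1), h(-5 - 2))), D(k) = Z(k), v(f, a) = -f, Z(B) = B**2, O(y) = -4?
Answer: -79/3 ≈ -26.333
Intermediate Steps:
h(F) = 3 + F
D(k) = k**2
S = 16/3 (S = -(-1)*(-1*(-4))**2/3 = -(-1)*4**2/3 = -(-1)*16/3 = -1/3*(-16) = 16/3 ≈ 5.3333)
Y(z) = 21 + z (Y(z) = 2 + (19 + z) = 21 + z)
-Y(S) = -(21 + 16/3) = -1*79/3 = -79/3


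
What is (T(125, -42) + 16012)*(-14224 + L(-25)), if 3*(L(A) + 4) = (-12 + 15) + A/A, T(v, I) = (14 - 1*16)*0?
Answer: -683392160/3 ≈ -2.2780e+8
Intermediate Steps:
T(v, I) = 0 (T(v, I) = (14 - 16)*0 = -2*0 = 0)
L(A) = -8/3 (L(A) = -4 + ((-12 + 15) + A/A)/3 = -4 + (3 + 1)/3 = -4 + (⅓)*4 = -4 + 4/3 = -8/3)
(T(125, -42) + 16012)*(-14224 + L(-25)) = (0 + 16012)*(-14224 - 8/3) = 16012*(-42680/3) = -683392160/3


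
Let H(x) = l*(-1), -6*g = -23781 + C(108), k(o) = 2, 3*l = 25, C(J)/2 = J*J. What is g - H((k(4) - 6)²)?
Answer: 503/6 ≈ 83.833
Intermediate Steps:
C(J) = 2*J² (C(J) = 2*(J*J) = 2*J²)
l = 25/3 (l = (⅓)*25 = 25/3 ≈ 8.3333)
g = 151/2 (g = -(-23781 + 2*108²)/6 = -(-23781 + 2*11664)/6 = -(-23781 + 23328)/6 = -⅙*(-453) = 151/2 ≈ 75.500)
H(x) = -25/3 (H(x) = (25/3)*(-1) = -25/3)
g - H((k(4) - 6)²) = 151/2 - 1*(-25/3) = 151/2 + 25/3 = 503/6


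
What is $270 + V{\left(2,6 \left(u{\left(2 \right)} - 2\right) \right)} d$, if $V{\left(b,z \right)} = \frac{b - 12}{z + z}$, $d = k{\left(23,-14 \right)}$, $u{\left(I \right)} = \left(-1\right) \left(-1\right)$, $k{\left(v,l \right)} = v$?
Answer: $\frac{1735}{6} \approx 289.17$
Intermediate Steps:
$u{\left(I \right)} = 1$
$d = 23$
$V{\left(b,z \right)} = \frac{-12 + b}{2 z}$
$270 + V{\left(2,6 \left(u{\left(2 \right)} - 2\right) \right)} d = 270 + \frac{-12 + 2}{2 \cdot 6 \left(1 - 2\right)} 23 = 270 + \frac{1}{2} \frac{1}{6 \left(-1\right)} \left(-10\right) 23 = 270 + \frac{1}{2} \frac{1}{-6} \left(-10\right) 23 = 270 + \frac{1}{2} \left(- \frac{1}{6}\right) \left(-10\right) 23 = 270 + \frac{5}{6} \cdot 23 = 270 + \frac{115}{6} = \frac{1735}{6}$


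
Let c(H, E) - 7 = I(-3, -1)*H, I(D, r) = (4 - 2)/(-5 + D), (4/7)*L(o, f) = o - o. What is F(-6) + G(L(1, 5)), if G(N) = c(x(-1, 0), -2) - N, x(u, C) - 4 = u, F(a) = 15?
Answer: 85/4 ≈ 21.250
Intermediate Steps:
x(u, C) = 4 + u
L(o, f) = 0 (L(o, f) = 7*(o - o)/4 = (7/4)*0 = 0)
I(D, r) = 2/(-5 + D)
c(H, E) = 7 - H/4 (c(H, E) = 7 + (2/(-5 - 3))*H = 7 + (2/(-8))*H = 7 + (2*(-⅛))*H = 7 - H/4)
G(N) = 25/4 - N (G(N) = (7 - (4 - 1)/4) - N = (7 - ¼*3) - N = (7 - ¾) - N = 25/4 - N)
F(-6) + G(L(1, 5)) = 15 + (25/4 - 1*0) = 15 + (25/4 + 0) = 15 + 25/4 = 85/4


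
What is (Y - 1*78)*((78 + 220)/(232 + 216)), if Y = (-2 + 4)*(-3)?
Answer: -447/8 ≈ -55.875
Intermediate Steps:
Y = -6 (Y = 2*(-3) = -6)
(Y - 1*78)*((78 + 220)/(232 + 216)) = (-6 - 1*78)*((78 + 220)/(232 + 216)) = (-6 - 78)*(298/448) = -25032/448 = -84*149/224 = -447/8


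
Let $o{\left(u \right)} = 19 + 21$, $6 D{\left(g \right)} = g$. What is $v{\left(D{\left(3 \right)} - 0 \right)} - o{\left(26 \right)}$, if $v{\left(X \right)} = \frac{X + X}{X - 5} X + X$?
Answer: $- \frac{713}{18} \approx -39.611$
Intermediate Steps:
$D{\left(g \right)} = \frac{g}{6}$
$o{\left(u \right)} = 40$
$v{\left(X \right)} = X + \frac{2 X^{2}}{-5 + X}$ ($v{\left(X \right)} = \frac{2 X}{-5 + X} X + X = \frac{2 X^{2}}{-5 + X} + X = X + \frac{2 X^{2}}{-5 + X}$)
$v{\left(D{\left(3 \right)} - 0 \right)} - o{\left(26 \right)} = \frac{\left(\frac{1}{6} \cdot 3 - 0\right) \left(-5 + 3 \left(\frac{1}{6} \cdot 3 - 0\right)\right)}{-5 + \left(\frac{1}{6} \cdot 3 - 0\right)} - 40 = \frac{\left(\frac{1}{2} + 0\right) \left(-5 + 3 \left(\frac{1}{2} + 0\right)\right)}{-5 + \left(\frac{1}{2} + 0\right)} - 40 = \frac{-5 + 3 \cdot \frac{1}{2}}{2 \left(-5 + \frac{1}{2}\right)} - 40 = \frac{-5 + \frac{3}{2}}{2 \left(- \frac{9}{2}\right)} - 40 = \frac{1}{2} \left(- \frac{2}{9}\right) \left(- \frac{7}{2}\right) - 40 = \frac{7}{18} - 40 = - \frac{713}{18}$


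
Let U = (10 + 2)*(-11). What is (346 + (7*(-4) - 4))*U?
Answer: -41448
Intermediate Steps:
U = -132 (U = 12*(-11) = -132)
(346 + (7*(-4) - 4))*U = (346 + (7*(-4) - 4))*(-132) = (346 + (-28 - 4))*(-132) = (346 - 32)*(-132) = 314*(-132) = -41448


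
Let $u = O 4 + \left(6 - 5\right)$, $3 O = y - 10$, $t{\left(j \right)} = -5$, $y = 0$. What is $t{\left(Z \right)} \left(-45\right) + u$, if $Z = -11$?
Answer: $\frac{638}{3} \approx 212.67$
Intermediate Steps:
$O = - \frac{10}{3}$ ($O = \frac{0 - 10}{3} = \frac{1}{3} \left(-10\right) = - \frac{10}{3} \approx -3.3333$)
$u = - \frac{37}{3}$ ($u = \left(- \frac{10}{3}\right) 4 + \left(6 - 5\right) = - \frac{40}{3} + \left(6 - 5\right) = - \frac{40}{3} + 1 = - \frac{37}{3} \approx -12.333$)
$t{\left(Z \right)} \left(-45\right) + u = \left(-5\right) \left(-45\right) - \frac{37}{3} = 225 - \frac{37}{3} = \frac{638}{3}$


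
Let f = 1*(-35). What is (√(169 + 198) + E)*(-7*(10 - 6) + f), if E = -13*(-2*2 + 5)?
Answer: 819 - 63*√367 ≈ -387.91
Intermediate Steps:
f = -35
E = -13 (E = -13*(-4 + 5) = -13*1 = -13)
(√(169 + 198) + E)*(-7*(10 - 6) + f) = (√(169 + 198) - 13)*(-7*(10 - 6) - 35) = (√367 - 13)*(-7*4 - 35) = (-13 + √367)*(-28 - 35) = (-13 + √367)*(-63) = 819 - 63*√367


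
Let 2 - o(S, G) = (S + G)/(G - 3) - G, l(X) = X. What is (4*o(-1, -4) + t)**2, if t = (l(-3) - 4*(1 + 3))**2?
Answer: 6007401/49 ≈ 1.2260e+5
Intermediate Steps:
o(S, G) = 2 + G - (G + S)/(-3 + G) (o(S, G) = 2 - ((S + G)/(G - 3) - G) = 2 - ((G + S)/(-3 + G) - G) = 2 - (-G + (G + S)/(-3 + G)) = 2 + (G - (G + S)/(-3 + G)) = 2 + G - (G + S)/(-3 + G))
t = 361 (t = (-3 - 4*(1 + 3))**2 = (-3 - 4*4)**2 = (-3 - 16)**2 = (-19)**2 = 361)
(4*o(-1, -4) + t)**2 = (4*((-6 + (-4)**2 - 1*(-1) - 2*(-4))/(-3 - 4)) + 361)**2 = (4*((-6 + 16 + 1 + 8)/(-7)) + 361)**2 = (4*(-1/7*19) + 361)**2 = (4*(-19/7) + 361)**2 = (-76/7 + 361)**2 = (2451/7)**2 = 6007401/49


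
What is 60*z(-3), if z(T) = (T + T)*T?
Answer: 1080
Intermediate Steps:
z(T) = 2*T² (z(T) = (2*T)*T = 2*T²)
60*z(-3) = 60*(2*(-3)²) = 60*(2*9) = 60*18 = 1080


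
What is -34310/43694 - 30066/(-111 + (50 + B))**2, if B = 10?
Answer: -233824019/18941349 ≈ -12.345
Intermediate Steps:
-34310/43694 - 30066/(-111 + (50 + B))**2 = -34310/43694 - 30066/(-111 + (50 + 10))**2 = -34310*1/43694 - 30066/(-111 + 60)**2 = -17155/21847 - 30066/((-51)**2) = -17155/21847 - 30066/2601 = -17155/21847 - 30066*1/2601 = -17155/21847 - 10022/867 = -233824019/18941349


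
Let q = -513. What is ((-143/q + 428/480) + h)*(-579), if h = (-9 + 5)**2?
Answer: -68001041/6840 ≈ -9941.7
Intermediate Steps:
h = 16 (h = (-4)**2 = 16)
((-143/q + 428/480) + h)*(-579) = ((-143/(-513) + 428/480) + 16)*(-579) = ((-143*(-1/513) + 428*(1/480)) + 16)*(-579) = ((143/513 + 107/120) + 16)*(-579) = (24017/20520 + 16)*(-579) = (352337/20520)*(-579) = -68001041/6840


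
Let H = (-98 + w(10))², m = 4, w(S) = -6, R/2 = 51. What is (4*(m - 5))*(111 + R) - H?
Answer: -11668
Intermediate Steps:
R = 102 (R = 2*51 = 102)
H = 10816 (H = (-98 - 6)² = (-104)² = 10816)
(4*(m - 5))*(111 + R) - H = (4*(4 - 5))*(111 + 102) - 1*10816 = (4*(-1))*213 - 10816 = -4*213 - 10816 = -852 - 10816 = -11668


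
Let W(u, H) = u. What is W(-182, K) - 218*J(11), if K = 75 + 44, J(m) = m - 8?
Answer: -836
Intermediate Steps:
J(m) = -8 + m
K = 119
W(-182, K) - 218*J(11) = -182 - 218*(-8 + 11) = -182 - 218*3 = -182 - 654 = -836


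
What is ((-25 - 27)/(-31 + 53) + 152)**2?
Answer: 2709316/121 ≈ 22391.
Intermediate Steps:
((-25 - 27)/(-31 + 53) + 152)**2 = (-52/22 + 152)**2 = (-52*1/22 + 152)**2 = (-26/11 + 152)**2 = (1646/11)**2 = 2709316/121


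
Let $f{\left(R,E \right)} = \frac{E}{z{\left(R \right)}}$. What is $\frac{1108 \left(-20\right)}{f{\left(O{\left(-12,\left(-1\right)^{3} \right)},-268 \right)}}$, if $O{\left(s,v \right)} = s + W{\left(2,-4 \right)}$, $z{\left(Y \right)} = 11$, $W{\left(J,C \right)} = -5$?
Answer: $\frac{60940}{67} \approx 909.55$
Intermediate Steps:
$O{\left(s,v \right)} = -5 + s$ ($O{\left(s,v \right)} = s - 5 = -5 + s$)
$f{\left(R,E \right)} = \frac{E}{11}$
$\frac{1108 \left(-20\right)}{f{\left(O{\left(-12,\left(-1\right)^{3} \right)},-268 \right)}} = \frac{1108 \left(-20\right)}{\frac{1}{11} \left(-268\right)} = - \frac{22160}{- \frac{268}{11}} = \left(-22160\right) \left(- \frac{11}{268}\right) = \frac{60940}{67}$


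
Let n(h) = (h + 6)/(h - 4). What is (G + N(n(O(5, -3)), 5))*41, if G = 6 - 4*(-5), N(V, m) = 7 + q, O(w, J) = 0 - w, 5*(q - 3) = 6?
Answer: 7626/5 ≈ 1525.2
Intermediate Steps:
q = 21/5 (q = 3 + (⅕)*6 = 3 + 6/5 = 21/5 ≈ 4.2000)
O(w, J) = -w
n(h) = (6 + h)/(-4 + h)
N(V, m) = 56/5 (N(V, m) = 7 + 21/5 = 56/5)
G = 26 (G = 6 + 20 = 26)
(G + N(n(O(5, -3)), 5))*41 = (26 + 56/5)*41 = (186/5)*41 = 7626/5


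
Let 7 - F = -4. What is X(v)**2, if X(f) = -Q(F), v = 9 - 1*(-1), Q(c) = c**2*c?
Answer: 1771561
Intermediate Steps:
F = 11 (F = 7 - 1*(-4) = 7 + 4 = 11)
Q(c) = c**3
v = 10 (v = 9 + 1 = 10)
X(f) = -1331 (X(f) = -1*11**3 = -1*1331 = -1331)
X(v)**2 = (-1331)**2 = 1771561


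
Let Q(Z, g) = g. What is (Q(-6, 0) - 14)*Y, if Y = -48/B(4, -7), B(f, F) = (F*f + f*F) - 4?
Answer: -56/5 ≈ -11.200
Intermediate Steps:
B(f, F) = -4 + 2*F*f (B(f, F) = (F*f + F*f) - 4 = 2*F*f - 4 = -4 + 2*F*f)
Y = 4/5 (Y = -48/(-4 + 2*(-7)*4) = -48/(-4 - 56) = -48/(-60) = -48*(-1/60) = 4/5 ≈ 0.80000)
(Q(-6, 0) - 14)*Y = (0 - 14)*(4/5) = -14*4/5 = -56/5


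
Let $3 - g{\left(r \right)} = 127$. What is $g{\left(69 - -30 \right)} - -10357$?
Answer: $10233$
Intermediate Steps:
$g{\left(r \right)} = -124$ ($g{\left(r \right)} = 3 - 127 = -124$)
$g{\left(69 - -30 \right)} - -10357 = -124 - -10357 = -124 + 10357 = 10233$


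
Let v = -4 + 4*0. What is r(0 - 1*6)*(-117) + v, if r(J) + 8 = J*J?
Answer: -3280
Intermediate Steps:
r(J) = -8 + J**2 (r(J) = -8 + J*J = -8 + J**2)
v = -4 (v = -4 + 0 = -4)
r(0 - 1*6)*(-117) + v = (-8 + (0 - 1*6)**2)*(-117) - 4 = (-8 + (0 - 6)**2)*(-117) - 4 = (-8 + (-6)**2)*(-117) - 4 = (-8 + 36)*(-117) - 4 = 28*(-117) - 4 = -3276 - 4 = -3280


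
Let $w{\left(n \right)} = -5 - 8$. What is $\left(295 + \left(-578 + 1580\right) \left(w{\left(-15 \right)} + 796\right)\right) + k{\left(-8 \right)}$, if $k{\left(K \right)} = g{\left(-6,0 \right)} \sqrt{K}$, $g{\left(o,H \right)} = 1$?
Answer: $784861 + 2 i \sqrt{2} \approx 7.8486 \cdot 10^{5} + 2.8284 i$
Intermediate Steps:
$w{\left(n \right)} = -13$ ($w{\left(n \right)} = -5 - 8 = -13$)
$k{\left(K \right)} = \sqrt{K}$ ($k{\left(K \right)} = 1 \sqrt{K} = \sqrt{K}$)
$\left(295 + \left(-578 + 1580\right) \left(w{\left(-15 \right)} + 796\right)\right) + k{\left(-8 \right)} = \left(295 + \left(-578 + 1580\right) \left(-13 + 796\right)\right) + \sqrt{-8} = \left(295 + 1002 \cdot 783\right) + 2 i \sqrt{2} = \left(295 + 784566\right) + 2 i \sqrt{2} = 784861 + 2 i \sqrt{2}$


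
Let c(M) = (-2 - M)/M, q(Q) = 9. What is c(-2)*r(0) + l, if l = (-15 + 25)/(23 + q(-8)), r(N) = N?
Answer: 5/16 ≈ 0.31250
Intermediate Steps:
c(M) = (-2 - M)/M
l = 5/16 (l = (-15 + 25)/(23 + 9) = 10/32 = 10*(1/32) = 5/16 ≈ 0.31250)
c(-2)*r(0) + l = ((-2 - 1*(-2))/(-2))*0 + 5/16 = -(-2 + 2)/2*0 + 5/16 = -½*0*0 + 5/16 = 0*0 + 5/16 = 0 + 5/16 = 5/16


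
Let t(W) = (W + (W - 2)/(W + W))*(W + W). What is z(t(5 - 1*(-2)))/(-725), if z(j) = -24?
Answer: 24/725 ≈ 0.033103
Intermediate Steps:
t(W) = 2*W*(W + (-2 + W)/(2*W)) (t(W) = (W + (-2 + W)/((2*W)))*(2*W) = (W + (-2 + W)*(1/(2*W)))*(2*W) = (W + (-2 + W)/(2*W))*(2*W) = 2*W*(W + (-2 + W)/(2*W)))
z(t(5 - 1*(-2)))/(-725) = -24/(-725) = -24*(-1/725) = 24/725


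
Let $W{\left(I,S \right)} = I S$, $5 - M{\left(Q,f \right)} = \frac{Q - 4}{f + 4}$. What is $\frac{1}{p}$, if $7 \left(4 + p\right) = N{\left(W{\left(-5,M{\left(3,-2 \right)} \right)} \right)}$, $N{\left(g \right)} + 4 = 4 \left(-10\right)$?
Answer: $- \frac{7}{72} \approx -0.097222$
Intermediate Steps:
$M{\left(Q,f \right)} = 5 - \frac{-4 + Q}{4 + f}$ ($M{\left(Q,f \right)} = 5 - \frac{Q - 4}{f + 4} = 5 - \frac{-4 + Q}{4 + f}$)
$N{\left(g \right)} = -44$ ($N{\left(g \right)} = -4 + 4 \left(-10\right) = -4 - 40 = -44$)
$p = - \frac{72}{7}$ ($p = -4 + \frac{1}{7} \left(-44\right) = -4 - \frac{44}{7} = - \frac{72}{7} \approx -10.286$)
$\frac{1}{p} = \frac{1}{- \frac{72}{7}} = - \frac{7}{72}$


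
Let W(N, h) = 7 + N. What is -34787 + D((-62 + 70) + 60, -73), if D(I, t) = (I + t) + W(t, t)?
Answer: -34858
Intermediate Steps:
D(I, t) = 7 + I + 2*t (D(I, t) = (I + t) + (7 + t) = 7 + I + 2*t)
-34787 + D((-62 + 70) + 60, -73) = -34787 + (7 + ((-62 + 70) + 60) + 2*(-73)) = -34787 + (7 + (8 + 60) - 146) = -34787 + (7 + 68 - 146) = -34787 - 71 = -34858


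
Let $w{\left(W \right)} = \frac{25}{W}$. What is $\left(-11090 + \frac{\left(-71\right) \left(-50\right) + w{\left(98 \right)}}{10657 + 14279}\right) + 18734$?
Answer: $\frac{6226734919}{814576} \approx 7644.1$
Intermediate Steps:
$\left(-11090 + \frac{\left(-71\right) \left(-50\right) + w{\left(98 \right)}}{10657 + 14279}\right) + 18734 = \left(-11090 + \frac{\left(-71\right) \left(-50\right) + \frac{25}{98}}{10657 + 14279}\right) + 18734 = \left(-11090 + \frac{3550 + 25 \cdot \frac{1}{98}}{24936}\right) + 18734 = \left(-11090 + \left(3550 + \frac{25}{98}\right) \frac{1}{24936}\right) + 18734 = \left(-11090 + \frac{347925}{98} \cdot \frac{1}{24936}\right) + 18734 = \left(-11090 + \frac{115975}{814576}\right) + 18734 = - \frac{9033531865}{814576} + 18734 = \frac{6226734919}{814576}$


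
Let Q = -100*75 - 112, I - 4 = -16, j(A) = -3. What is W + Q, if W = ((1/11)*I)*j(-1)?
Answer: -83696/11 ≈ -7608.7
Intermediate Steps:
I = -12 (I = 4 - 16 = -12)
W = 36/11 (W = ((1/11)*(-12))*(-3) = -12/11*(-3) = 36/11 ≈ 3.2727)
Q = -7612 (Q = -7500 - 112 = -7612)
W + Q = 36/11 - 7612 = -83696/11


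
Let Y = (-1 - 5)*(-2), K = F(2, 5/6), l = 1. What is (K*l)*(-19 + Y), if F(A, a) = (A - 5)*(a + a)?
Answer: 35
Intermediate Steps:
F(A, a) = 2*a*(-5 + A) (F(A, a) = (-5 + A)*(2*a) = 2*a*(-5 + A))
K = -5 (K = 2*(5/6)*(-5 + 2) = 2*(5*(⅙))*(-3) = 2*(⅚)*(-3) = -5)
Y = 12 (Y = -6*(-2) = 12)
(K*l)*(-19 + Y) = (-5*1)*(-19 + 12) = -5*(-7) = 35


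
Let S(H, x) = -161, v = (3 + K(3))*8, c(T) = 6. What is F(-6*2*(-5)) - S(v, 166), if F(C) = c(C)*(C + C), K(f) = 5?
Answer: 881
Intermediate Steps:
F(C) = 12*C (F(C) = 6*(C + C) = 6*(2*C) = 12*C)
v = 64 (v = (3 + 5)*8 = 8*8 = 64)
F(-6*2*(-5)) - S(v, 166) = 12*(-6*2*(-5)) - 1*(-161) = 12*(-12*(-5)) + 161 = 12*60 + 161 = 720 + 161 = 881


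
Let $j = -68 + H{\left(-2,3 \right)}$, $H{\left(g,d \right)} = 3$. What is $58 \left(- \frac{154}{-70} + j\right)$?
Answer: $- \frac{18212}{5} \approx -3642.4$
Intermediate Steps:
$j = -65$ ($j = -68 + 3 = -65$)
$58 \left(- \frac{154}{-70} + j\right) = 58 \left(- \frac{154}{-70} - 65\right) = 58 \left(\left(-154\right) \left(- \frac{1}{70}\right) - 65\right) = 58 \left(\frac{11}{5} - 65\right) = 58 \left(- \frac{314}{5}\right) = - \frac{18212}{5}$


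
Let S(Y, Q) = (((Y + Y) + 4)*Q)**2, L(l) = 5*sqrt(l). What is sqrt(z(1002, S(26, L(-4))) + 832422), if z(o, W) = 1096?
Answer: sqrt(833518) ≈ 912.97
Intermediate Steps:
S(Y, Q) = Q**2*(4 + 2*Y)**2 (S(Y, Q) = ((2*Y + 4)*Q)**2 = ((4 + 2*Y)*Q)**2 = (Q*(4 + 2*Y))**2 = Q**2*(4 + 2*Y)**2)
sqrt(z(1002, S(26, L(-4))) + 832422) = sqrt(1096 + 832422) = sqrt(833518)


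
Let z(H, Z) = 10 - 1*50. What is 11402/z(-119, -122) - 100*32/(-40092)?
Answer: -57125123/200460 ≈ -284.97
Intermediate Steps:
z(H, Z) = -40 (z(H, Z) = 10 - 50 = -40)
11402/z(-119, -122) - 100*32/(-40092) = 11402/(-40) - 100*32/(-40092) = 11402*(-1/40) - 3200*(-1/40092) = -5701/20 + 800/10023 = -57125123/200460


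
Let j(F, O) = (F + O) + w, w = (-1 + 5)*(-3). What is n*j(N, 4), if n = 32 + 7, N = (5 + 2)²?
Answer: 1599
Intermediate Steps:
N = 49 (N = 7² = 49)
w = -12 (w = 4*(-3) = -12)
j(F, O) = -12 + F + O (j(F, O) = (F + O) - 12 = -12 + F + O)
n = 39
n*j(N, 4) = 39*(-12 + 49 + 4) = 39*41 = 1599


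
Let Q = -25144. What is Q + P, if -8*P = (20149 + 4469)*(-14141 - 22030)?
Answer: 445128263/4 ≈ 1.1128e+8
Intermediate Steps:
P = 445228839/4 (P = -(20149 + 4469)*(-14141 - 22030)/8 = -12309*(-36171)/4 = -⅛*(-890457678) = 445228839/4 ≈ 1.1131e+8)
Q + P = -25144 + 445228839/4 = 445128263/4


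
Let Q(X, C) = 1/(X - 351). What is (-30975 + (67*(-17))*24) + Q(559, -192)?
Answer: -12128687/208 ≈ -58311.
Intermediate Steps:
Q(X, C) = 1/(-351 + X)
(-30975 + (67*(-17))*24) + Q(559, -192) = (-30975 + (67*(-17))*24) + 1/(-351 + 559) = (-30975 - 1139*24) + 1/208 = (-30975 - 27336) + 1/208 = -58311 + 1/208 = -12128687/208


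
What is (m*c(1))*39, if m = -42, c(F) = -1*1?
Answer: 1638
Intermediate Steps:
c(F) = -1
(m*c(1))*39 = -42*(-1)*39 = 42*39 = 1638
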